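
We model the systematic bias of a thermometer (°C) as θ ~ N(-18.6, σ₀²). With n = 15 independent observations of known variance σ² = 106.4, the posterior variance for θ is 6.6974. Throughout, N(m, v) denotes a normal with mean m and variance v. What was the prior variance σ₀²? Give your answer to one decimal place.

Posterior precision equals prior precision plus data precision: 1/σ_n² = 1/σ₀² + n/σ².
So 1/σ₀² = 1/6.6974 − 15/106.4 = 0.149312 − 0.140977 = 0.008335.
Hence σ₀² = 1/0.008335 ≈ 120.0.

σ₀² = 120.0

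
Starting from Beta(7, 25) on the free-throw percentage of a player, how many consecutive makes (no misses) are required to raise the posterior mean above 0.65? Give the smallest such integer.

k = 40

After k makes and 0 misses the posterior is Beta(7+k, 25), with mean (7+k)/(7+25+k).
Set (7+k)/(32+k) > 0.65 and solve: k > (0.65·32 − 7)/(1 − 0.65) = 39.429.
The smallest integer exceeding 39.429 is 40, and checking k=40: (47)/(72) = 0.6528 > 0.65.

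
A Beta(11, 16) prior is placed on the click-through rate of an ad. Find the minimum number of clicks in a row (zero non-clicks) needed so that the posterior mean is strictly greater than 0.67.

After k clicks and 0 non-clicks the posterior is Beta(11+k, 16), with mean (11+k)/(11+16+k).
Set (11+k)/(27+k) > 0.67 and solve: k > (0.67·27 − 11)/(1 − 0.67) = 21.485.
The smallest integer exceeding 21.485 is 22.

k = 22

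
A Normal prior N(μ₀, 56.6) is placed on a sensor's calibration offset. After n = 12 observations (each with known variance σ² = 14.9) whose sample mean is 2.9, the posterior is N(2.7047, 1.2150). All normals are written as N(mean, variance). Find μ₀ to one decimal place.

With known observation variance, the Normal–Normal posterior has precision τ_n = τ₀ + n/σ² and mean μ_n = (τ₀μ₀ + (n/σ²)x̄)/τ_n.
Here τ₀ = 1/56.6 = 0.017668 and τ_data = 12/14.9 = 0.805369, so τ_n = 0.823037.
Rearranging for μ₀: μ₀ = (μ_n·τ_n − τ_data·x̄)/τ₀ = (2.7047·0.823037 − 0.805369·2.9) / 0.017668 = -0.109502/0.017668 ≈ -6.2.

μ₀ = -6.2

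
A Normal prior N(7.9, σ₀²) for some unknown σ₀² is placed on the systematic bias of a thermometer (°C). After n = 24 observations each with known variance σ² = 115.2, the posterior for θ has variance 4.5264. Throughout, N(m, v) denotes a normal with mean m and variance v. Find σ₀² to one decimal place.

For the Normal–Normal model with known σ², precisions add: τ_n = τ₀ + n/σ².
So 1/σ₀² = 1/4.5264 − 24/115.2 = 0.220926 − 0.208333 = 0.012593.
Hence σ₀² = 1/0.012593 ≈ 79.4.

σ₀² = 79.4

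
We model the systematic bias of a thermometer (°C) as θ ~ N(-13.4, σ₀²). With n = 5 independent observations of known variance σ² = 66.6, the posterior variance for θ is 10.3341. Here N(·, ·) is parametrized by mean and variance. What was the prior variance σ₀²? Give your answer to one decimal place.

σ₀² = 46.1

Posterior precision equals prior precision plus data precision: 1/σ_n² = 1/σ₀² + n/σ².
So 1/σ₀² = 1/10.3341 − 5/66.6 = 0.096767 − 0.075075 = 0.021692.
Hence σ₀² = 1/0.021692 ≈ 46.1.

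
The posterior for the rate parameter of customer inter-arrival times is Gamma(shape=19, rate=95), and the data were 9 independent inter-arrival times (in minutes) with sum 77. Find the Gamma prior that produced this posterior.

Gamma(shape=10, rate=18)

Gamma–exponential conjugacy: posterior shape = α + n, posterior rate = β + Σtᵢ.
So α = 19 − 9 = 10 and β = 95 − 77 = 18.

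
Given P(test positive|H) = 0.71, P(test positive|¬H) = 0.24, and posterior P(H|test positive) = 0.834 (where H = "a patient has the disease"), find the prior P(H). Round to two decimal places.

P(H) = 0.63

In odds form, posterior odds = prior odds × likelihood ratio, so prior odds = posterior odds ÷ LR.
Posterior odds = 0.834/(1−0.834) = 5.0241. LR = 0.71/0.24 = 2.9583.
Prior odds = 5.0241/2.9583 = 1.6983, so P(H) = 1.6983/(1+1.6983) ≈ 0.63.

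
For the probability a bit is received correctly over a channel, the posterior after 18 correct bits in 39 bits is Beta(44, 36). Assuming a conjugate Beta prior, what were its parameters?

Beta(26, 15)

Under Beta–binomial conjugacy the posterior parameters are (α+s, β+f).
So α = 44 − 18 = 26 and β = 36 − 21 = 15.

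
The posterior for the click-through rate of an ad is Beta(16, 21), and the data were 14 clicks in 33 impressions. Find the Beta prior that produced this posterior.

A Beta(α, β) prior with s successes and f failures in binomial data gives a Beta(α+s, β+f) posterior.
So α = 16 − 14 = 2 and β = 21 − 19 = 2.

Beta(2, 2)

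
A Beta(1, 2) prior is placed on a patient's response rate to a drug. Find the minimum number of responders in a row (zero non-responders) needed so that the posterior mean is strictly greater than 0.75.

After k responders and 0 non-responders the posterior is Beta(1+k, 2), with mean (1+k)/(1+2+k).
Set (1+k)/(3+k) > 0.75 and solve: k > (0.75·3 − 1)/(1 − 0.75) = 5.000.
The smallest integer exceeding 5.000 is 6, and checking k=6: (7)/(9) = 0.7778 > 0.75.

k = 6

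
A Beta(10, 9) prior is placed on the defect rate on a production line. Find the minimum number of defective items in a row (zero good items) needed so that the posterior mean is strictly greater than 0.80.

k = 27

After k defective items and 0 good items the posterior is Beta(10+k, 9), with mean (10+k)/(10+9+k).
Set (10+k)/(19+k) > 0.80 and solve: k > (0.80·19 − 10)/(1 − 0.80) = 26.000.
The smallest integer exceeding 26.000 is 27.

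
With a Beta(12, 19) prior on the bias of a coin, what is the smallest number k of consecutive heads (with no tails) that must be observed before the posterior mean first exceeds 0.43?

After k heads and 0 tails the posterior is Beta(12+k, 19), with mean (12+k)/(12+19+k).
Set (12+k)/(31+k) > 0.43 and solve: k > (0.43·31 − 12)/(1 − 0.43) = 2.333.
The smallest integer exceeding 2.333 is 3, and checking k=3: (15)/(34) = 0.4412 > 0.43.

k = 3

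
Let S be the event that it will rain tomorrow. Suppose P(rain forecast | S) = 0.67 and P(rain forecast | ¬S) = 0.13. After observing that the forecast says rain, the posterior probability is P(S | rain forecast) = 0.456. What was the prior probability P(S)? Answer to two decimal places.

In odds form, posterior odds = prior odds × likelihood ratio, so prior odds = posterior odds ÷ LR.
Posterior odds = 0.456/(1−0.456) = 0.8382. LR = 0.67/0.13 = 5.1538.
Prior odds = 0.8382/5.1538 = 0.1626, so P(S) = 0.1626/(1+0.1626) ≈ 0.14.

P(S) = 0.14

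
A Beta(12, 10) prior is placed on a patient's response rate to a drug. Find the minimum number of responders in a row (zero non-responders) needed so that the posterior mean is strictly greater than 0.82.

After k responders and 0 non-responders the posterior is Beta(12+k, 10), with mean (12+k)/(12+10+k).
Set (12+k)/(22+k) > 0.82 and solve: k > (0.82·22 − 12)/(1 − 0.82) = 33.556.
The smallest integer exceeding 33.556 is 34.

k = 34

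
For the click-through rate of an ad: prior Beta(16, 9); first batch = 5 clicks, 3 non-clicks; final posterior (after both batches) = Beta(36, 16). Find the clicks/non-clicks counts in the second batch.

Sequential conjugate updates are equivalent to a single update on the pooled data, so total successes = posterior α − prior α and total failures = posterior β − prior β.
Total across both batches: 36−16=20 clicks, 16−9=7 non-clicks.
Subtract the first batch: 20−5=15 clicks and 7−3=4 non-clicks.

15 clicks and 4 non-clicks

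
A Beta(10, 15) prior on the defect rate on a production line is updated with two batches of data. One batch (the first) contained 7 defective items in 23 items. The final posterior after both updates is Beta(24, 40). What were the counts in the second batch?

Because Beta–binomial updating is additive in the counts, the combined data contributed (α_post−α_prior, β_post−β_prior) successes and failures.
Total across both batches: 24−10=14 defective items, 40−15=25 good items.
Subtract the first batch: 14−7=7 defective items and 25−16=9 good items.

7 defective items and 9 good items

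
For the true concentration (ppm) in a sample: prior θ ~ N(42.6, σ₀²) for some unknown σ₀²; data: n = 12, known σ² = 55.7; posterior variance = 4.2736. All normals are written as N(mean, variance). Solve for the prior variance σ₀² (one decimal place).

For the Normal–Normal model with known σ², precisions add: τ_n = τ₀ + n/σ².
So 1/σ₀² = 1/4.2736 − 12/55.7 = 0.233995 − 0.215440 = 0.018555.
Hence σ₀² = 1/0.018555 ≈ 53.9.

σ₀² = 53.9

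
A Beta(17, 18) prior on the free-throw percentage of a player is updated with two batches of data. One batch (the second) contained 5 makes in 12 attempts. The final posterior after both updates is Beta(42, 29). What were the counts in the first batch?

20 makes and 4 misses

Sequential conjugate updates are equivalent to a single update on the pooled data, so total successes = posterior α − prior α and total failures = posterior β − prior β.
Total across both batches: 42−17=25 makes, 29−18=11 misses.
Subtract the second batch: 25−5=20 makes and 11−7=4 misses.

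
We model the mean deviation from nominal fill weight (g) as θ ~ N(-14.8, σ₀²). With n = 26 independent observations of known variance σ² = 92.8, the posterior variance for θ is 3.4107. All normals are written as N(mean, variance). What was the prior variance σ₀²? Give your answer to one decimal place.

σ₀² = 76.8

Posterior precision equals prior precision plus data precision: 1/σ_n² = 1/σ₀² + n/σ².
So 1/σ₀² = 1/3.4107 − 26/92.8 = 0.293195 − 0.280172 = 0.013023.
Hence σ₀² = 1/0.013023 ≈ 76.8.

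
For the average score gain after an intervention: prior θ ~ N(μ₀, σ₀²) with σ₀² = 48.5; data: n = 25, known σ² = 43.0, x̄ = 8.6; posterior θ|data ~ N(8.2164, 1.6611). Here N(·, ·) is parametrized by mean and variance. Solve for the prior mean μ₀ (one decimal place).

With known observation variance, the Normal–Normal posterior has precision τ_n = τ₀ + n/σ² and mean μ_n = (τ₀μ₀ + (n/σ²)x̄)/τ_n.
Here τ₀ = 1/48.5 = 0.020619 and τ_data = 25/43.0 = 0.581395, so τ_n = 0.602014.
Rearranging for μ₀: μ₀ = (μ_n·τ_n − τ_data·x̄)/τ₀ = (8.2164·0.602014 − 0.581395·8.6) / 0.020619 = -0.053609/0.020619 ≈ -2.6.

μ₀ = -2.6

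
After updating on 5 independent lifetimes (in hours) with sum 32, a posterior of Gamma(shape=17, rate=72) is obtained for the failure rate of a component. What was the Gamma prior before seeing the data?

Gamma(shape=12, rate=40)

For an exponential likelihood with a Gamma(α, β) prior on the rate, n observations with total T give posterior Gamma(α+n, β+T).
So α = 17 − 5 = 12 and β = 72 − 32 = 40.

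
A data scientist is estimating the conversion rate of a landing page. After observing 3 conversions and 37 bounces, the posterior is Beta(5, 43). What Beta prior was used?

Beta(2, 6)

A Beta(a, b) prior with s successes and f failures in binomial data gives a Beta(a+s, b+f) posterior.
Subtract the data counts: 5−3=2, 43−37=6.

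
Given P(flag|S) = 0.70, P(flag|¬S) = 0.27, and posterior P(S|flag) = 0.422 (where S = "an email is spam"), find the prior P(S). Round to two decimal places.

Bayes' rule in odds form gives O(S|E) = O(S)·[P(E|S)/P(E|¬S)], hence O(S) = O(S|E)/LR.
Posterior odds = 0.422/(1−0.422) = 0.7301. LR = 0.70/0.27 = 2.5926.
Prior odds = 0.7301/2.5926 = 0.2816, so P(S) = 0.2816/(1+0.2816) ≈ 0.22.

P(S) = 0.22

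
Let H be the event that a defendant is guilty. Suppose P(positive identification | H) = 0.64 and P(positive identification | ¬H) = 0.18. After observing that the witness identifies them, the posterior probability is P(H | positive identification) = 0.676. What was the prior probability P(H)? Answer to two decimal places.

Bayes' rule in odds form gives O(H|E) = O(H)·[P(E|H)/P(E|¬H)], hence O(H) = O(H|E)/LR.
Posterior odds = 0.676/(1−0.676) = 2.0864. LR = 0.64/0.18 = 3.5556.
Prior odds = 2.0864/3.5556 = 0.5868, so P(H) = 0.5868/(1+0.5868) ≈ 0.37.

P(H) = 0.37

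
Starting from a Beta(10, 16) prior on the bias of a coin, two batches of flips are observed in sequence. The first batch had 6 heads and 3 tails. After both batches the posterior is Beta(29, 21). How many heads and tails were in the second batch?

13 heads and 2 tails

Because Beta–binomial updating is additive in the counts, the combined data contributed (α_post−α_prior, β_post−β_prior) successes and failures.
Total across both batches: 29−10=19 heads, 21−16=5 tails.
Subtract the first batch: 19−6=13 heads and 5−3=2 tails.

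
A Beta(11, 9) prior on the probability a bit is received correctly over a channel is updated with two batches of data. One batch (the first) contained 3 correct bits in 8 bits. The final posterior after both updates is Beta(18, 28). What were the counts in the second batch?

Because Beta–binomial updating is additive in the counts, the combined data contributed (α_post−α_prior, β_post−β_prior) successes and failures.
Total across both batches: 18−11=7 correct bits, 28−9=19 errors.
Subtract the first batch: 7−3=4 correct bits and 19−5=14 errors.

4 correct bits and 14 errors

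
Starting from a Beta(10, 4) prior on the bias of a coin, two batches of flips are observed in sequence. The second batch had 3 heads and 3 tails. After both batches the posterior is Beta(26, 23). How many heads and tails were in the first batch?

Sequential conjugate updates are equivalent to a single update on the pooled data, so total successes = posterior α − prior α and total failures = posterior β − prior β.
Total across both batches: 26−10=16 heads, 23−4=19 tails.
Subtract the second batch: 16−3=13 heads and 19−3=16 tails.

13 heads and 16 tails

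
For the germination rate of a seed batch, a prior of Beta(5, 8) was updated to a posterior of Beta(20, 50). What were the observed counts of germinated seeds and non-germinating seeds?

Under Beta–binomial conjugacy the posterior parameters are (a+s, b+f).
So s = 20 − 5 = 15 and f = 50 − 8 = 42.

15 germinated seeds and 42 non-germinating seeds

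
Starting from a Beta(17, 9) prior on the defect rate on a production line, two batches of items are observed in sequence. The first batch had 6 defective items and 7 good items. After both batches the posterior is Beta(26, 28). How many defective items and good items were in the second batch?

Because Beta–binomial updating is additive in the counts, the combined data contributed (α_post−α_prior, β_post−β_prior) successes and failures.
Total across both batches: 26−17=9 defective items, 28−9=19 good items.
Subtract the first batch: 9−6=3 defective items and 19−7=12 good items.

3 defective items and 12 good items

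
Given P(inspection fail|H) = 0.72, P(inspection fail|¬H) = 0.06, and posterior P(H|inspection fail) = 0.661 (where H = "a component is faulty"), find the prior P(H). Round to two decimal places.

P(H) = 0.14

Bayes' rule in odds form gives O(H|E) = O(H)·[P(E|H)/P(E|¬H)], hence O(H) = O(H|E)/LR.
Posterior odds = 0.661/(1−0.661) = 1.9499. LR = 0.72/0.06 = 12.0000.
Prior odds = 1.9499/12.0000 = 0.1625, so P(H) = 0.1625/(1+0.1625) ≈ 0.14.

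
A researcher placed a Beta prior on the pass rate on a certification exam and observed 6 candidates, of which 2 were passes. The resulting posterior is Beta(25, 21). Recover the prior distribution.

A Beta(α, β) prior with s successes and f failures in binomial data gives a Beta(α+s, β+f) posterior.
Subtract the data counts: 25−2=23, 21−4=17.

Beta(23, 17)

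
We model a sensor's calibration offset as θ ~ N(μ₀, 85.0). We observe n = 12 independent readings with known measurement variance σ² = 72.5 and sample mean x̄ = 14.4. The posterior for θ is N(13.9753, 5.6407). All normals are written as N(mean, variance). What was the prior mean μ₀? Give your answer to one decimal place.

With known observation variance, the Normal–Normal posterior has precision τ_n = τ₀ + n/σ² and mean μ_n = (τ₀μ₀ + (n/σ²)x̄)/τ_n.
Here τ₀ = 1/85.0 = 0.011765 and τ_data = 12/72.5 = 0.165517, so τ_n = 0.177282.
Rearranging for μ₀: μ₀ = (μ_n·τ_n − τ_data·x̄)/τ₀ = (13.9753·0.177282 − 0.165517·14.4) / 0.011765 = 0.094124/0.011765 ≈ 8.0.

μ₀ = 8.0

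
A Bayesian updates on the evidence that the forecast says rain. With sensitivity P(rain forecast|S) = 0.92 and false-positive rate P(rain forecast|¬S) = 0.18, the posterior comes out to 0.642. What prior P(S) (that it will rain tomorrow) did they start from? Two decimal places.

P(S) = 0.26

In odds form, posterior odds = prior odds × likelihood ratio, so prior odds = posterior odds ÷ LR.
Posterior odds = 0.642/(1−0.642) = 1.7933. LR = 0.92/0.18 = 5.1111.
Prior odds = 1.7933/5.1111 = 0.3509, so P(S) = 0.3509/(1+0.3509) ≈ 0.26.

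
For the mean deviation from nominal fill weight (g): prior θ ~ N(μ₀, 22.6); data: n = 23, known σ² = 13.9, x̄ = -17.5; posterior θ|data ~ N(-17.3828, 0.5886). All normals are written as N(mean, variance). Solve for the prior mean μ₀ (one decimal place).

With known observation variance, the Normal–Normal posterior has precision τ_n = τ₀ + n/σ² and mean μ_n = (τ₀μ₀ + (n/σ²)x̄)/τ_n.
Here τ₀ = 1/22.6 = 0.044248 and τ_data = 23/13.9 = 1.654676, so τ_n = 1.698924.
Rearranging for μ₀: μ₀ = (μ_n·τ_n − τ_data·x̄)/τ₀ = (-17.3828·1.698924 − 1.654676·-17.5) / 0.044248 = -0.575226/0.044248 ≈ -13.0.

μ₀ = -13.0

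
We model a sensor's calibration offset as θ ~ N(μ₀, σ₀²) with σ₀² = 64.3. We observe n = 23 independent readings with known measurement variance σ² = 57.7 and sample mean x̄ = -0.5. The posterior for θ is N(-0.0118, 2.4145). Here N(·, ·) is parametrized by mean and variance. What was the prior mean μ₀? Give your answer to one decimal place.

μ₀ = 12.5

The posterior mean is a precision-weighted average: μ_n = (τ₀μ₀ + τ_data·x̄)/(τ₀+τ_data), with τ₀=1/σ₀² and τ_data=n/σ².
Here τ₀ = 1/64.3 = 0.015552 and τ_data = 23/57.7 = 0.398614, so τ_n = 0.414166.
Rearranging for μ₀: μ₀ = (μ_n·τ_n − τ_data·x̄)/τ₀ = (-0.0118·0.414166 − 0.398614·-0.5) / 0.015552 = 0.194420/0.015552 ≈ 12.5.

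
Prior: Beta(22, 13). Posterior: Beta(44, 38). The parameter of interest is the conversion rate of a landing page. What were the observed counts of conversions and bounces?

A Beta(a, b) prior with s successes and f failures in binomial data gives a Beta(a+s, b+f) posterior.
So s = 44 − 22 = 22 and f = 38 − 13 = 25.

22 conversions and 25 bounces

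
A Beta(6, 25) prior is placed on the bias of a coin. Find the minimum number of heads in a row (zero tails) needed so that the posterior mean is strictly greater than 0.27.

k = 4

After k heads and 0 tails the posterior is Beta(6+k, 25), with mean (6+k)/(6+25+k).
Set (6+k)/(31+k) > 0.27 and solve: k > (0.27·31 − 6)/(1 − 0.27) = 3.247.
The smallest integer exceeding 3.247 is 4.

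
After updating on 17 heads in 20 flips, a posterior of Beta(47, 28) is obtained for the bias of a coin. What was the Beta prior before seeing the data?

Beta(30, 25)

Under Beta–binomial conjugacy the posterior parameters are (a+s, b+f).
Subtract the data counts: 47−17=30, 28−3=25.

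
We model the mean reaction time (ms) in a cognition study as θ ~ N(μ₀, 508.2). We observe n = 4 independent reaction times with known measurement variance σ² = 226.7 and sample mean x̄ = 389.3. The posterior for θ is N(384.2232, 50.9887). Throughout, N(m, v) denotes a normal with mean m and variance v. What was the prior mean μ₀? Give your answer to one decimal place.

The posterior mean is a precision-weighted average: μ_n = (τ₀μ₀ + τ_data·x̄)/(τ₀+τ_data), with τ₀=1/σ₀² and τ_data=n/σ².
Here τ₀ = 1/508.2 = 0.001968 and τ_data = 4/226.7 = 0.017644, so τ_n = 0.019612.
Rearranging for μ₀: μ₀ = (μ_n·τ_n − τ_data·x̄)/τ₀ = (384.2232·0.019612 − 0.017644·389.3) / 0.001968 = 0.666576/0.001968 ≈ 338.7.

μ₀ = 338.7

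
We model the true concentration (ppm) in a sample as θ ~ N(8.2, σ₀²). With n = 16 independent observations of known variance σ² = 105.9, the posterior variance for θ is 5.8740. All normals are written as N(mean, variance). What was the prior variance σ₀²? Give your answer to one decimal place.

σ₀² = 52.2

Posterior precision equals prior precision plus data precision: 1/σ_n² = 1/σ₀² + n/σ².
So 1/σ₀² = 1/5.8740 − 16/105.9 = 0.170242 − 0.151086 = 0.019156.
Hence σ₀² = 1/0.019156 ≈ 52.2.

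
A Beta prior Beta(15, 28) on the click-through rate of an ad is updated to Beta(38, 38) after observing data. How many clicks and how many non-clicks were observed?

A Beta(α, β) prior with s successes and f failures in binomial data gives a Beta(α+s, β+f) posterior.
So s = 38 − 15 = 23 and f = 38 − 28 = 10.

23 clicks and 10 non-clicks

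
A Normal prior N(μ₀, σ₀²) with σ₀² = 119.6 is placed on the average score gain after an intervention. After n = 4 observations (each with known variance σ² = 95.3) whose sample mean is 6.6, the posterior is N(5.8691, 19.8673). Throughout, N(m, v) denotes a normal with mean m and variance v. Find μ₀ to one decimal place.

The posterior mean is a precision-weighted average: μ_n = (τ₀μ₀ + τ_data·x̄)/(τ₀+τ_data), with τ₀=1/σ₀² and τ_data=n/σ².
Here τ₀ = 1/119.6 = 0.008361 and τ_data = 4/95.3 = 0.041973, so τ_n = 0.050334.
Rearranging for μ₀: μ₀ = (μ_n·τ_n − τ_data·x̄)/τ₀ = (5.8691·0.050334 − 0.041973·6.6) / 0.008361 = 0.018393/0.008361 ≈ 2.2.

μ₀ = 2.2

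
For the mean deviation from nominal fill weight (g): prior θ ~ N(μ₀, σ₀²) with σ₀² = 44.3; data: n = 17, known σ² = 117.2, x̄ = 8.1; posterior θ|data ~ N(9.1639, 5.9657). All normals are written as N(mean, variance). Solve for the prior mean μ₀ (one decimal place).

The posterior mean is a precision-weighted average: μ_n = (τ₀μ₀ + τ_data·x̄)/(τ₀+τ_data), with τ₀=1/σ₀² and τ_data=n/σ².
Here τ₀ = 1/44.3 = 0.022573 and τ_data = 17/117.2 = 0.145051, so τ_n = 0.167624.
Rearranging for μ₀: μ₀ = (μ_n·τ_n − τ_data·x̄)/τ₀ = (9.1639·0.167624 − 0.145051·8.1) / 0.022573 = 0.361176/0.022573 ≈ 16.0.

μ₀ = 16.0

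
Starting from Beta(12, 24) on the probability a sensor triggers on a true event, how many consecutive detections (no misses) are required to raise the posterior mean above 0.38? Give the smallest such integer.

k = 3

After k detections and 0 misses the posterior is Beta(12+k, 24), with mean (12+k)/(12+24+k).
Set (12+k)/(36+k) > 0.38 and solve: k > (0.38·36 − 12)/(1 − 0.38) = 2.710.
The smallest integer exceeding 2.710 is 3.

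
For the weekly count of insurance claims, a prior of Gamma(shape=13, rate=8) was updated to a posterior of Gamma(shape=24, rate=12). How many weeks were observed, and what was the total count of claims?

n = 4 weeks with total 11 claims

A Gamma(α, β) prior (rate parametrization) on a Poisson rate with n observations summing to S gives posterior Gamma(α+S, β+n).
Matching: Σxᵢ = 24 − 13 = 11 and n = 12 − 8 = 4.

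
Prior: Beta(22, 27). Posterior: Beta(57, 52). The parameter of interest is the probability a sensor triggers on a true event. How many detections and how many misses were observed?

A Beta(α, β) prior with s successes and f failures in binomial data gives a Beta(α+s, β+f) posterior.
Match parameters: s=57−22=35, f=52−27=25.

35 detections and 25 misses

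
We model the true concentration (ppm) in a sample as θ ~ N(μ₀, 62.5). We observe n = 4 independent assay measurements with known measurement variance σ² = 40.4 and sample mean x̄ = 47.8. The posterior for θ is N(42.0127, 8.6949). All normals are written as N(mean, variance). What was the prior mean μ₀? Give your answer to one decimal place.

μ₀ = 6.2

The posterior mean is a precision-weighted average: μ_n = (τ₀μ₀ + τ_data·x̄)/(τ₀+τ_data), with τ₀=1/σ₀² and τ_data=n/σ².
Here τ₀ = 1/62.5 = 0.016000 and τ_data = 4/40.4 = 0.099010, so τ_n = 0.115010.
Rearranging for μ₀: μ₀ = (μ_n·τ_n − τ_data·x̄)/τ₀ = (42.0127·0.115010 − 0.099010·47.8) / 0.016000 = 0.099203/0.016000 ≈ 6.2.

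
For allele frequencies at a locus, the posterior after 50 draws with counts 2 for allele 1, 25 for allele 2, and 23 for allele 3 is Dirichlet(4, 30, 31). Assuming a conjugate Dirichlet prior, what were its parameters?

For a Dirichlet(α) prior with multinomial counts c, the posterior is Dirichlet(α + c) componentwise.
Subtract each count from the matching posterior parameter: 4−2=2, 30−25=5, 31−23=8.

Dirichlet(2, 5, 8)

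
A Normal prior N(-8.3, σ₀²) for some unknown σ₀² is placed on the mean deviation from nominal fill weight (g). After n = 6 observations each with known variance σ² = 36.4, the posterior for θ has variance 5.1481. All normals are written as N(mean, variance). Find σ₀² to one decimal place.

σ₀² = 34.0

For the Normal–Normal model with known σ², precisions add: τ_n = τ₀ + n/σ².
So 1/σ₀² = 1/5.1481 − 6/36.4 = 0.194246 − 0.164835 = 0.029411.
Hence σ₀² = 1/0.029411 ≈ 34.0.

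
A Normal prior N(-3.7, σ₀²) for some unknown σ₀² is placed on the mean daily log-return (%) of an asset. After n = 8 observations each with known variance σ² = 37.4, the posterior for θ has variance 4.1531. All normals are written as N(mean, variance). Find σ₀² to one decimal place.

For the Normal–Normal model with known σ², precisions add: τ_n = τ₀ + n/σ².
So 1/σ₀² = 1/4.1531 − 8/37.4 = 0.240784 − 0.213904 = 0.026880.
Hence σ₀² = 1/0.026880 ≈ 37.2.

σ₀² = 37.2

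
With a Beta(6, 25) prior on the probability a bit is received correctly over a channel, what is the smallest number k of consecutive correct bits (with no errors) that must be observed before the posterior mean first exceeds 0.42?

k = 13

After k correct bits and 0 errors the posterior is Beta(6+k, 25), with mean (6+k)/(6+25+k).
Set (6+k)/(31+k) > 0.42 and solve: k > (0.42·31 − 6)/(1 − 0.42) = 12.103.
The smallest integer exceeding 12.103 is 13.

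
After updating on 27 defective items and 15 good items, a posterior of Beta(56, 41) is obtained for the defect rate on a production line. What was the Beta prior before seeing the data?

Beta is conjugate to the binomial likelihood: posterior = Beta(a+s, b+f).
Subtract the data counts: 56−27=29, 41−15=26.

Beta(29, 26)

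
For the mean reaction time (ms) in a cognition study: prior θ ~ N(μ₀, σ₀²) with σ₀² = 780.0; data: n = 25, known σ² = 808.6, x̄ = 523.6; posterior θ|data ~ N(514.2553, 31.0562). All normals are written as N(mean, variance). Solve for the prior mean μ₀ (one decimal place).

With known observation variance, the Normal–Normal posterior has precision τ_n = τ₀ + n/σ² and mean μ_n = (τ₀μ₀ + (n/σ²)x̄)/τ_n.
Here τ₀ = 1/780.0 = 0.001282 and τ_data = 25/808.6 = 0.030918, so τ_n = 0.032200.
Rearranging for μ₀: μ₀ = (μ_n·τ_n − τ_data·x̄)/τ₀ = (514.2553·0.032200 − 0.030918·523.6) / 0.001282 = 0.370356/0.001282 ≈ 288.9.

μ₀ = 288.9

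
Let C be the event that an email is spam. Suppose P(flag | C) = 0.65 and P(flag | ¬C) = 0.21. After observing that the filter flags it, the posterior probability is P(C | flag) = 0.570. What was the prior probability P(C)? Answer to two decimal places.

In odds form, posterior odds = prior odds × likelihood ratio, so prior odds = posterior odds ÷ LR.
Posterior odds = 0.570/(1−0.570) = 1.3256. LR = 0.65/0.21 = 3.0952.
Prior odds = 1.3256/3.0952 = 0.4283, so P(C) = 0.4283/(1+0.4283) ≈ 0.30.

P(C) = 0.30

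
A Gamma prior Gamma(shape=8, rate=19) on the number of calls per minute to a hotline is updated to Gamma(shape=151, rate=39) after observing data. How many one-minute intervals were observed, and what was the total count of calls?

n = 20 one-minute intervals with total 143 calls

A Gamma(α, β) prior (rate parametrization) on a Poisson rate with n observations summing to S gives posterior Gamma(α+S, β+n).
Matching: Σxᵢ = 151 − 8 = 143 and n = 39 − 19 = 20.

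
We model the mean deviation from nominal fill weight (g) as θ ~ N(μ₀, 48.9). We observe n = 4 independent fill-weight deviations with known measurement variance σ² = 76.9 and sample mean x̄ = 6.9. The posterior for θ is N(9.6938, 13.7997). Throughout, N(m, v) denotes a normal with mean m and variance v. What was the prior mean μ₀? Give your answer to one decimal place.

μ₀ = 16.8

With known observation variance, the Normal–Normal posterior has precision τ_n = τ₀ + n/σ² and mean μ_n = (τ₀μ₀ + (n/σ²)x̄)/τ_n.
Here τ₀ = 1/48.9 = 0.020450 and τ_data = 4/76.9 = 0.052016, so τ_n = 0.072466.
Rearranging for μ₀: μ₀ = (μ_n·τ_n − τ_data·x̄)/τ₀ = (9.6938·0.072466 − 0.052016·6.9) / 0.020450 = 0.343561/0.020450 ≈ 16.8.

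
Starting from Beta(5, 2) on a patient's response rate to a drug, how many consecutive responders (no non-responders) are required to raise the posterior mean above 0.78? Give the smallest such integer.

k = 3

After k responders and 0 non-responders the posterior is Beta(5+k, 2), with mean (5+k)/(5+2+k).
Set (5+k)/(7+k) > 0.78 and solve: k > (0.78·7 − 5)/(1 − 0.78) = 2.091.
The smallest integer exceeding 2.091 is 3, and checking k=3: (8)/(10) = 0.8000 > 0.78.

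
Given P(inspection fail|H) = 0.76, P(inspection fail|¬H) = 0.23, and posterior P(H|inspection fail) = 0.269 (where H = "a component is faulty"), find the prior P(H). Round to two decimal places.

P(H) = 0.10

In odds form, posterior odds = prior odds × likelihood ratio, so prior odds = posterior odds ÷ LR.
Posterior odds = 0.269/(1−0.269) = 0.3680. LR = 0.76/0.23 = 3.3043.
Prior odds = 0.3680/3.3043 = 0.1114, so P(H) = 0.1114/(1+0.1114) ≈ 0.10.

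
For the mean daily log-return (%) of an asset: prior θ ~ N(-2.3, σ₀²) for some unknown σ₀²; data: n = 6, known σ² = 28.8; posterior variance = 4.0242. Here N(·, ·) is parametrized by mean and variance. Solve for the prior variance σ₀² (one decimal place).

σ₀² = 24.9

For the Normal–Normal model with known σ², precisions add: τ_n = τ₀ + n/σ².
So 1/σ₀² = 1/4.0242 − 6/28.8 = 0.248497 − 0.208333 = 0.040164.
Hence σ₀² = 1/0.040164 ≈ 24.9.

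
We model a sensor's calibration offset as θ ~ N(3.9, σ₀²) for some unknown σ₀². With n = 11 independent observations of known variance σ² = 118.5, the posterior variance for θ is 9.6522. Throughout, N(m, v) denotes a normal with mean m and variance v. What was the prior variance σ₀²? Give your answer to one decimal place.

Posterior precision equals prior precision plus data precision: 1/σ_n² = 1/σ₀² + n/σ².
So 1/σ₀² = 1/9.6522 − 11/118.5 = 0.103603 − 0.092827 = 0.010776.
Hence σ₀² = 1/0.010776 ≈ 92.8.

σ₀² = 92.8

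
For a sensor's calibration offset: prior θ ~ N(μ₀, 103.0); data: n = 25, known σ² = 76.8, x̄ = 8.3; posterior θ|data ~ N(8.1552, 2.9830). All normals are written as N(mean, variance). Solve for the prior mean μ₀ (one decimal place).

With known observation variance, the Normal–Normal posterior has precision τ_n = τ₀ + n/σ² and mean μ_n = (τ₀μ₀ + (n/σ²)x̄)/τ_n.
Here τ₀ = 1/103.0 = 0.009709 and τ_data = 25/76.8 = 0.325521, so τ_n = 0.335230.
Rearranging for μ₀: μ₀ = (μ_n·τ_n − τ_data·x̄)/τ₀ = (8.1552·0.335230 − 0.325521·8.3) / 0.009709 = 0.032043/0.009709 ≈ 3.3.

μ₀ = 3.3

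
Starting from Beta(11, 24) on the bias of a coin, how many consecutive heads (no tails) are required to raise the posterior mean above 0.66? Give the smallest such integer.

k = 36

After k heads and 0 tails the posterior is Beta(11+k, 24), with mean (11+k)/(11+24+k).
Set (11+k)/(35+k) > 0.66 and solve: k > (0.66·35 − 11)/(1 − 0.66) = 35.588.
The smallest integer exceeding 35.588 is 36.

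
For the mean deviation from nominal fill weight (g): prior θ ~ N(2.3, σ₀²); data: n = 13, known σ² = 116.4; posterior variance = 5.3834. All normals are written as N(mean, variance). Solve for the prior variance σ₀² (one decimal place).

σ₀² = 13.5

Posterior precision equals prior precision plus data precision: 1/σ_n² = 1/σ₀² + n/σ².
So 1/σ₀² = 1/5.3834 − 13/116.4 = 0.185756 − 0.111684 = 0.074072.
Hence σ₀² = 1/0.074072 ≈ 13.5.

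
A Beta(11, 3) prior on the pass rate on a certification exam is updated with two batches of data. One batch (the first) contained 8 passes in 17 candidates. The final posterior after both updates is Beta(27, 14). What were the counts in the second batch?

Sequential conjugate updates are equivalent to a single update on the pooled data, so total successes = posterior α − prior α and total failures = posterior β − prior β.
Total across both batches: 27−11=16 passes, 14−3=11 failures.
Subtract the first batch: 16−8=8 passes and 11−9=2 failures.

8 passes and 2 failures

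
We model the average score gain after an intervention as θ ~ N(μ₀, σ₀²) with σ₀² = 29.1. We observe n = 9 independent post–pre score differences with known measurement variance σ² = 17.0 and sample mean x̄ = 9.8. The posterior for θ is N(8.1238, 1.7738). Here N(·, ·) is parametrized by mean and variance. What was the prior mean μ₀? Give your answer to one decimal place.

With known observation variance, the Normal–Normal posterior has precision τ_n = τ₀ + n/σ² and mean μ_n = (τ₀μ₀ + (n/σ²)x̄)/τ_n.
Here τ₀ = 1/29.1 = 0.034364 and τ_data = 9/17.0 = 0.529412, so τ_n = 0.563776.
Rearranging for μ₀: μ₀ = (μ_n·τ_n − τ_data·x̄)/τ₀ = (8.1238·0.563776 − 0.529412·9.8) / 0.034364 = -0.608234/0.034364 ≈ -17.7.

μ₀ = -17.7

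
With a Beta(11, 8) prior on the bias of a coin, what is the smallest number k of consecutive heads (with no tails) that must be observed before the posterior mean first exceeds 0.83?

k = 29

After k heads and 0 tails the posterior is Beta(11+k, 8), with mean (11+k)/(11+8+k).
Set (11+k)/(19+k) > 0.83 and solve: k > (0.83·19 − 11)/(1 − 0.83) = 28.059.
The smallest integer exceeding 28.059 is 29.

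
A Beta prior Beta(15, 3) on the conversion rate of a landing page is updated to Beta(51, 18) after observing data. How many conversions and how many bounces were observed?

A Beta(α, β) prior with s successes and f failures in binomial data gives a Beta(α+s, β+f) posterior.
So s = 51 − 15 = 36 and f = 18 − 3 = 15.

36 conversions and 15 bounces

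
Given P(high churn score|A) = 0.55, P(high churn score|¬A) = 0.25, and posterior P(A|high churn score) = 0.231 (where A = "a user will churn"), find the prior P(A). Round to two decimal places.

P(A) = 0.12

In odds form, posterior odds = prior odds × likelihood ratio, so prior odds = posterior odds ÷ LR.
Posterior odds = 0.231/(1−0.231) = 0.3004. LR = 0.55/0.25 = 2.2000.
Prior odds = 0.3004/2.2000 = 0.1365, so P(A) = 0.1365/(1+0.1365) ≈ 0.12.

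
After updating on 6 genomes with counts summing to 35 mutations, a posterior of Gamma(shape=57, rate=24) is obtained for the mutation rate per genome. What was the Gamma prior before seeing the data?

Gamma(shape=22, rate=18)

A Gamma(α, β) prior (rate parametrization) on a Poisson rate with n observations summing to S gives posterior Gamma(α+S, β+n).
So α = 57 − 35 = 22 and β = 24 − 6 = 18.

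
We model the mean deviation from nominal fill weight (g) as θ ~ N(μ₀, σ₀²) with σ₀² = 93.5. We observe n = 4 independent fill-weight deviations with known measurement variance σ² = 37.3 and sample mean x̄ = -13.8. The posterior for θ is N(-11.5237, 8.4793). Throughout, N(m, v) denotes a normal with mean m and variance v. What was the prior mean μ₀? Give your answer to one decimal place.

The posterior mean is a precision-weighted average: μ_n = (τ₀μ₀ + τ_data·x̄)/(τ₀+τ_data), with τ₀=1/σ₀² and τ_data=n/σ².
Here τ₀ = 1/93.5 = 0.010695 and τ_data = 4/37.3 = 0.107239, so τ_n = 0.117934.
Rearranging for μ₀: μ₀ = (μ_n·τ_n − τ_data·x̄)/τ₀ = (-11.5237·0.117934 − 0.107239·-13.8) / 0.010695 = 0.120862/0.010695 ≈ 11.3.

μ₀ = 11.3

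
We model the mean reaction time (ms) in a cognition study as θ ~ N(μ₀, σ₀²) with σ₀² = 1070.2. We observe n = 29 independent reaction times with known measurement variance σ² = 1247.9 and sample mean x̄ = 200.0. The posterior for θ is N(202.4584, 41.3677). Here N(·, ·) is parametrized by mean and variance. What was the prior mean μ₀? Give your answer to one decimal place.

With known observation variance, the Normal–Normal posterior has precision τ_n = τ₀ + n/σ² and mean μ_n = (τ₀μ₀ + (n/σ²)x̄)/τ_n.
Here τ₀ = 1/1070.2 = 0.000934 and τ_data = 29/1247.9 = 0.023239, so τ_n = 0.024173.
Rearranging for μ₀: μ₀ = (μ_n·τ_n − τ_data·x̄)/τ₀ = (202.4584·0.024173 − 0.023239·200.0) / 0.000934 = 0.246227/0.000934 ≈ 263.6.

μ₀ = 263.6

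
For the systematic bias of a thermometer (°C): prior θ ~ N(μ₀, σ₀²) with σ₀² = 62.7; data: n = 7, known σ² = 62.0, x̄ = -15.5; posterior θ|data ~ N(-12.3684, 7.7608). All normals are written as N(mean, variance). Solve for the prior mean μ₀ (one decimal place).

μ₀ = 9.8

The posterior mean is a precision-weighted average: μ_n = (τ₀μ₀ + τ_data·x̄)/(τ₀+τ_data), with τ₀=1/σ₀² and τ_data=n/σ².
Here τ₀ = 1/62.7 = 0.015949 and τ_data = 7/62.0 = 0.112903, so τ_n = 0.128852.
Rearranging for μ₀: μ₀ = (μ_n·τ_n − τ_data·x̄)/τ₀ = (-12.3684·0.128852 − 0.112903·-15.5) / 0.015949 = 0.156303/0.015949 ≈ 9.8.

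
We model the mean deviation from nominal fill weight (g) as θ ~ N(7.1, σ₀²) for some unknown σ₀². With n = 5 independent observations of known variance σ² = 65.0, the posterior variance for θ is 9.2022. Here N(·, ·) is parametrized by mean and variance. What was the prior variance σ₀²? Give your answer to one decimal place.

σ₀² = 31.5

For the Normal–Normal model with known σ², precisions add: τ_n = τ₀ + n/σ².
So 1/σ₀² = 1/9.2022 − 5/65.0 = 0.108670 − 0.076923 = 0.031747.
Hence σ₀² = 1/0.031747 ≈ 31.5.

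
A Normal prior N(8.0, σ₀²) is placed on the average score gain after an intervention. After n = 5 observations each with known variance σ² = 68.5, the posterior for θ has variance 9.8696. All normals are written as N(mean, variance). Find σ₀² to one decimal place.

For the Normal–Normal model with known σ², precisions add: τ_n = τ₀ + n/σ².
So 1/σ₀² = 1/9.8696 − 5/68.5 = 0.101321 − 0.072993 = 0.028328.
Hence σ₀² = 1/0.028328 ≈ 35.3.

σ₀² = 35.3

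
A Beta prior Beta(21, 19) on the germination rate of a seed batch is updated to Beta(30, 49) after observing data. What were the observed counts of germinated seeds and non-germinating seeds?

Under Beta–binomial conjugacy the posterior parameters are (α+s, β+f).
Match parameters: s=30−21=9, f=49−19=30.

9 germinated seeds and 30 non-germinating seeds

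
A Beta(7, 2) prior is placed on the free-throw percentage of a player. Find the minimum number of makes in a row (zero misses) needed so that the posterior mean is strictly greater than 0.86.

k = 6

After k makes and 0 misses the posterior is Beta(7+k, 2), with mean (7+k)/(7+2+k).
Set (7+k)/(9+k) > 0.86 and solve: k > (0.86·9 − 7)/(1 − 0.86) = 5.286.
The smallest integer exceeding 5.286 is 6, and checking k=6: (13)/(15) = 0.8667 > 0.86.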